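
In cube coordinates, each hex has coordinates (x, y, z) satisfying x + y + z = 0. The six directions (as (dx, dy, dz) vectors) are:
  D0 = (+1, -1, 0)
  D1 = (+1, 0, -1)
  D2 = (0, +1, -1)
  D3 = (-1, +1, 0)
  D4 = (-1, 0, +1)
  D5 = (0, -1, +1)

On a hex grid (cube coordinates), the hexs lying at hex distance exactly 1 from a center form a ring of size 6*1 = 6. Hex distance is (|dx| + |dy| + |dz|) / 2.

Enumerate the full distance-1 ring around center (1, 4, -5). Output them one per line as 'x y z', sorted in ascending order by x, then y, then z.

Walk ring at distance 1 from (1, 4, -5):
Start at center + D4*1 = (0, 4, -4)
  hex 0: (0, 4, -4)
  hex 1: (1, 3, -4)
  hex 2: (2, 3, -5)
  hex 3: (2, 4, -6)
  hex 4: (1, 5, -6)
  hex 5: (0, 5, -5)
Sorted: 6 hexes.

Answer: 0 4 -4
0 5 -5
1 3 -4
1 5 -6
2 3 -5
2 4 -6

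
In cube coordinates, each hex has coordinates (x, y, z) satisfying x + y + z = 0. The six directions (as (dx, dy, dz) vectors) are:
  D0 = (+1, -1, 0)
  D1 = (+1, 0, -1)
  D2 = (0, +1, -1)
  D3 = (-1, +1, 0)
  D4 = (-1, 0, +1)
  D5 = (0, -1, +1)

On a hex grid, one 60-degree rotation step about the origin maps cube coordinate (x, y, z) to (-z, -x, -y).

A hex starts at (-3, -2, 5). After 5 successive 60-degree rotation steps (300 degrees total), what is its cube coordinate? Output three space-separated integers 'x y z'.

Start: (-3, -2, 5)
Step 1: (-3, -2, 5) -> (-(5), -(-3), -(-2)) = (-5, 3, 2)
Step 2: (-5, 3, 2) -> (-(2), -(-5), -(3)) = (-2, 5, -3)
Step 3: (-2, 5, -3) -> (-(-3), -(-2), -(5)) = (3, 2, -5)
Step 4: (3, 2, -5) -> (-(-5), -(3), -(2)) = (5, -3, -2)
Step 5: (5, -3, -2) -> (-(-2), -(5), -(-3)) = (2, -5, 3)

Answer: 2 -5 3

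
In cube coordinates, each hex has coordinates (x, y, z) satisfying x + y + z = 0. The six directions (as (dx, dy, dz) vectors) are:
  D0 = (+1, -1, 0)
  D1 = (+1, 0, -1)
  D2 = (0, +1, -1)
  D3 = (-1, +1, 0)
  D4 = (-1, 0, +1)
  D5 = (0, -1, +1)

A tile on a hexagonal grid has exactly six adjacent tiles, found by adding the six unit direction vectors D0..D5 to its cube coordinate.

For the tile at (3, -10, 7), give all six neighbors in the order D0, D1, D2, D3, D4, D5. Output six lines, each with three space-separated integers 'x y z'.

Answer: 4 -11 7
4 -10 6
3 -9 6
2 -9 7
2 -10 8
3 -11 8

Derivation:
Center: (3, -10, 7). Add each direction:
  D0: (3, -10, 7) + (1, -1, 0) = (4, -11, 7)
  D1: (3, -10, 7) + (1, 0, -1) = (4, -10, 6)
  D2: (3, -10, 7) + (0, 1, -1) = (3, -9, 6)
  D3: (3, -10, 7) + (-1, 1, 0) = (2, -9, 7)
  D4: (3, -10, 7) + (-1, 0, 1) = (2, -10, 8)
  D5: (3, -10, 7) + (0, -1, 1) = (3, -11, 8)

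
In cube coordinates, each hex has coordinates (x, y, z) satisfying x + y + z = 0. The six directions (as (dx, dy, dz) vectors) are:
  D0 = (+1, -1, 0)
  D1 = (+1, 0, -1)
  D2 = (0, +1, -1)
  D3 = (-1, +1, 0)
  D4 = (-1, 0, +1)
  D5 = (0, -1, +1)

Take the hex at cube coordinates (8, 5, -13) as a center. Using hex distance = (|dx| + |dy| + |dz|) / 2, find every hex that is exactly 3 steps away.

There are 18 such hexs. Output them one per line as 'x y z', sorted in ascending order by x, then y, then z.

Walk ring at distance 3 from (8, 5, -13):
Start at center + D4*3 = (5, 5, -10)
  hex 0: (5, 5, -10)
  hex 1: (6, 4, -10)
  hex 2: (7, 3, -10)
  hex 3: (8, 2, -10)
  hex 4: (9, 2, -11)
  hex 5: (10, 2, -12)
  hex 6: (11, 2, -13)
  hex 7: (11, 3, -14)
  hex 8: (11, 4, -15)
  hex 9: (11, 5, -16)
  hex 10: (10, 6, -16)
  hex 11: (9, 7, -16)
  hex 12: (8, 8, -16)
  hex 13: (7, 8, -15)
  hex 14: (6, 8, -14)
  hex 15: (5, 8, -13)
  hex 16: (5, 7, -12)
  hex 17: (5, 6, -11)
Sorted: 18 hexes.

Answer: 5 5 -10
5 6 -11
5 7 -12
5 8 -13
6 4 -10
6 8 -14
7 3 -10
7 8 -15
8 2 -10
8 8 -16
9 2 -11
9 7 -16
10 2 -12
10 6 -16
11 2 -13
11 3 -14
11 4 -15
11 5 -16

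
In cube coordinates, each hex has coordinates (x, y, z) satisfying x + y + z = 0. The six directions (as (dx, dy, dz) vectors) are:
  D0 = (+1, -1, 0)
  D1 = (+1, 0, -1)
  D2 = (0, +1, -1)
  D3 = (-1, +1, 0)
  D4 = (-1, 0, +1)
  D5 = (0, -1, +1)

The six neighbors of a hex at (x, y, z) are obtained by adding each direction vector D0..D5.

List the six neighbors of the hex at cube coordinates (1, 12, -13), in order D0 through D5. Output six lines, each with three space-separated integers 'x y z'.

Center: (1, 12, -13). Add each direction:
  D0: (1, 12, -13) + (1, -1, 0) = (2, 11, -13)
  D1: (1, 12, -13) + (1, 0, -1) = (2, 12, -14)
  D2: (1, 12, -13) + (0, 1, -1) = (1, 13, -14)
  D3: (1, 12, -13) + (-1, 1, 0) = (0, 13, -13)
  D4: (1, 12, -13) + (-1, 0, 1) = (0, 12, -12)
  D5: (1, 12, -13) + (0, -1, 1) = (1, 11, -12)

Answer: 2 11 -13
2 12 -14
1 13 -14
0 13 -13
0 12 -12
1 11 -12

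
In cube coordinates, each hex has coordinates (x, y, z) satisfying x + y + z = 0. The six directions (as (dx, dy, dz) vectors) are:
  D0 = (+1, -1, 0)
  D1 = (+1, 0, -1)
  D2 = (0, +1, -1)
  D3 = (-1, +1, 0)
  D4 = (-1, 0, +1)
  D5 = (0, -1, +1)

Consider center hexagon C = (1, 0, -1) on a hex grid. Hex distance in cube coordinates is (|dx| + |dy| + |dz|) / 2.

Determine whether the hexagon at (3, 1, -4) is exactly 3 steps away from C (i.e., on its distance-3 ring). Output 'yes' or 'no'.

Answer: yes

Derivation:
|px - cx| = |3 - 1| = 2
|py - cy| = |1 - 0| = 1
|pz - cz| = |-4 - (-1)| = 3
distance = (2+1+3)/2 = 6/2 = 3
radius = 3; distance == radius -> yes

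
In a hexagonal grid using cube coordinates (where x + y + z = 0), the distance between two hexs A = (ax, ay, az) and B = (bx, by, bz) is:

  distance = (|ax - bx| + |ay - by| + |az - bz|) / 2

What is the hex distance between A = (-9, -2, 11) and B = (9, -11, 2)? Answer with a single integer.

Answer: 18

Derivation:
|ax - bx| = |-9 - 9| = 18
|ay - by| = |-2 - (-11)| = 9
|az - bz| = |11 - 2| = 9
distance = (18 + 9 + 9) / 2 = 36 / 2 = 18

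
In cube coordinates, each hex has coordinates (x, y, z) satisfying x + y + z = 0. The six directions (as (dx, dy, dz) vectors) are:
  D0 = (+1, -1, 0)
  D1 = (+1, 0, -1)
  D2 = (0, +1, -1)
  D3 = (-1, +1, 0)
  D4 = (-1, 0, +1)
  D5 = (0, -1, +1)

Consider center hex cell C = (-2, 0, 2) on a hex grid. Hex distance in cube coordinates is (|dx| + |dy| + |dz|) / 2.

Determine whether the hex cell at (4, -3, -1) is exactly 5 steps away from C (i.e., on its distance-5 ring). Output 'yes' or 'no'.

Answer: no

Derivation:
|px - cx| = |4 - (-2)| = 6
|py - cy| = |-3 - 0| = 3
|pz - cz| = |-1 - 2| = 3
distance = (6+3+3)/2 = 12/2 = 6
radius = 5; distance != radius -> no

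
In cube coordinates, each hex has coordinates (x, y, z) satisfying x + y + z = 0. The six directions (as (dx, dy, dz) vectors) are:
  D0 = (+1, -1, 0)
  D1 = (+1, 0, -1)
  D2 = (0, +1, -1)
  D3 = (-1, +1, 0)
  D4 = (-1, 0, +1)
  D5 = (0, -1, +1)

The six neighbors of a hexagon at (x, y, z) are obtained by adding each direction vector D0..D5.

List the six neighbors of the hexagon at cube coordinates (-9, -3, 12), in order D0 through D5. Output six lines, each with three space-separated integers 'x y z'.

Answer: -8 -4 12
-8 -3 11
-9 -2 11
-10 -2 12
-10 -3 13
-9 -4 13

Derivation:
Center: (-9, -3, 12). Add each direction:
  D0: (-9, -3, 12) + (1, -1, 0) = (-8, -4, 12)
  D1: (-9, -3, 12) + (1, 0, -1) = (-8, -3, 11)
  D2: (-9, -3, 12) + (0, 1, -1) = (-9, -2, 11)
  D3: (-9, -3, 12) + (-1, 1, 0) = (-10, -2, 12)
  D4: (-9, -3, 12) + (-1, 0, 1) = (-10, -3, 13)
  D5: (-9, -3, 12) + (0, -1, 1) = (-9, -4, 13)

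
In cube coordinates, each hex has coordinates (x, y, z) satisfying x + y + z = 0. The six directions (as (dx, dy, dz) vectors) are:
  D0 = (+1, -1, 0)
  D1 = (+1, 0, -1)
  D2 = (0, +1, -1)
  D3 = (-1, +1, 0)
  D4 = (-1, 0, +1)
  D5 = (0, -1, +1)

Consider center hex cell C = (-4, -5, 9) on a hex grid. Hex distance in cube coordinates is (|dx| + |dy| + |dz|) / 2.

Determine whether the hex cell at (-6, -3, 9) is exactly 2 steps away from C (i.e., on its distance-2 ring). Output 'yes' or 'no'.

Answer: yes

Derivation:
|px - cx| = |-6 - (-4)| = 2
|py - cy| = |-3 - (-5)| = 2
|pz - cz| = |9 - 9| = 0
distance = (2+2+0)/2 = 4/2 = 2
radius = 2; distance == radius -> yes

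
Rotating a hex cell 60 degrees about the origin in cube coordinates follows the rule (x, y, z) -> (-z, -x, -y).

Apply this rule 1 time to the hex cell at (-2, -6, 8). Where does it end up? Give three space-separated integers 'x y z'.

Answer: -8 2 6

Derivation:
Start: (-2, -6, 8)
Step 1: (-2, -6, 8) -> (-(8), -(-2), -(-6)) = (-8, 2, 6)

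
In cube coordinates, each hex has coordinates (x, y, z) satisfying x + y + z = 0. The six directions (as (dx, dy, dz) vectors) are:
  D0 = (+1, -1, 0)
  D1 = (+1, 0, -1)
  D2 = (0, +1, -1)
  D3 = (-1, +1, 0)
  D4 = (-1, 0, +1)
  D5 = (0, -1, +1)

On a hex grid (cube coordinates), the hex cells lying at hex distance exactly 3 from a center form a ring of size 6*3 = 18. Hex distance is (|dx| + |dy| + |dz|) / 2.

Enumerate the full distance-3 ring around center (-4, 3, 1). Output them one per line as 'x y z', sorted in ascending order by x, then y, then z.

Answer: -7 3 4
-7 4 3
-7 5 2
-7 6 1
-6 2 4
-6 6 0
-5 1 4
-5 6 -1
-4 0 4
-4 6 -2
-3 0 3
-3 5 -2
-2 0 2
-2 4 -2
-1 0 1
-1 1 0
-1 2 -1
-1 3 -2

Derivation:
Walk ring at distance 3 from (-4, 3, 1):
Start at center + D4*3 = (-7, 3, 4)
  hex 0: (-7, 3, 4)
  hex 1: (-6, 2, 4)
  hex 2: (-5, 1, 4)
  hex 3: (-4, 0, 4)
  hex 4: (-3, 0, 3)
  hex 5: (-2, 0, 2)
  hex 6: (-1, 0, 1)
  hex 7: (-1, 1, 0)
  hex 8: (-1, 2, -1)
  hex 9: (-1, 3, -2)
  hex 10: (-2, 4, -2)
  hex 11: (-3, 5, -2)
  hex 12: (-4, 6, -2)
  hex 13: (-5, 6, -1)
  hex 14: (-6, 6, 0)
  hex 15: (-7, 6, 1)
  hex 16: (-7, 5, 2)
  hex 17: (-7, 4, 3)
Sorted: 18 hexes.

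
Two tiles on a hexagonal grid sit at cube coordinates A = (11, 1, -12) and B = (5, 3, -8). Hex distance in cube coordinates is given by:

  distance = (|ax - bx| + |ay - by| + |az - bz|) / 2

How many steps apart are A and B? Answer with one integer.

|ax - bx| = |11 - 5| = 6
|ay - by| = |1 - 3| = 2
|az - bz| = |-12 - (-8)| = 4
distance = (6 + 2 + 4) / 2 = 12 / 2 = 6

Answer: 6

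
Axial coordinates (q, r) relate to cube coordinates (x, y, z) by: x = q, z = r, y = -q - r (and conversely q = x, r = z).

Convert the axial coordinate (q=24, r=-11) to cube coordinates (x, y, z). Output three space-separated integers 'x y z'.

Answer: 24 -13 -11

Derivation:
x = q = 24
z = r = -11
y = -x - z = -(24) - (-11) = -13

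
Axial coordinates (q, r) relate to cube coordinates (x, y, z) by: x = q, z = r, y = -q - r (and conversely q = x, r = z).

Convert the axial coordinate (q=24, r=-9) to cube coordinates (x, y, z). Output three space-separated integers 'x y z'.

x = q = 24
z = r = -9
y = -x - z = -(24) - (-9) = -15

Answer: 24 -15 -9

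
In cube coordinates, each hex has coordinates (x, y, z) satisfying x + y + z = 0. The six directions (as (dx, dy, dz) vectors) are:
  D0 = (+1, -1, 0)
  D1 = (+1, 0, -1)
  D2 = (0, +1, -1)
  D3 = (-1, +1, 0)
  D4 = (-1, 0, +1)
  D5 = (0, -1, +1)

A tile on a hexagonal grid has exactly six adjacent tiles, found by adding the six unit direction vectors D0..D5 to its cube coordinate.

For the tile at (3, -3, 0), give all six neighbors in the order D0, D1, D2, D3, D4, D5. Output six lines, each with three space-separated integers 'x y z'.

Answer: 4 -4 0
4 -3 -1
3 -2 -1
2 -2 0
2 -3 1
3 -4 1

Derivation:
Center: (3, -3, 0). Add each direction:
  D0: (3, -3, 0) + (1, -1, 0) = (4, -4, 0)
  D1: (3, -3, 0) + (1, 0, -1) = (4, -3, -1)
  D2: (3, -3, 0) + (0, 1, -1) = (3, -2, -1)
  D3: (3, -3, 0) + (-1, 1, 0) = (2, -2, 0)
  D4: (3, -3, 0) + (-1, 0, 1) = (2, -3, 1)
  D5: (3, -3, 0) + (0, -1, 1) = (3, -4, 1)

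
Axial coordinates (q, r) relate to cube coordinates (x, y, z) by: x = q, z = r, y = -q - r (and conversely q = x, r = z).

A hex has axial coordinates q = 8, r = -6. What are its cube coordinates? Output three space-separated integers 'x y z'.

Answer: 8 -2 -6

Derivation:
x = q = 8
z = r = -6
y = -x - z = -(8) - (-6) = -2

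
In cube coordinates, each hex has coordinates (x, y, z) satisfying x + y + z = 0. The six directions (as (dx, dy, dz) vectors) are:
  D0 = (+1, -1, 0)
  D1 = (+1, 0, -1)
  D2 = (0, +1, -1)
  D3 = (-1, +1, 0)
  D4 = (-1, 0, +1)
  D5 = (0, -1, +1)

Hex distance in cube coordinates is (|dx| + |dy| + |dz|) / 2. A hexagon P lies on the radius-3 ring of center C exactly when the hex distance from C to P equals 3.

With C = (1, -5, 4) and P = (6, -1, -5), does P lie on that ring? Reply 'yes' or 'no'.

Answer: no

Derivation:
|px - cx| = |6 - 1| = 5
|py - cy| = |-1 - (-5)| = 4
|pz - cz| = |-5 - 4| = 9
distance = (5+4+9)/2 = 18/2 = 9
radius = 3; distance != radius -> no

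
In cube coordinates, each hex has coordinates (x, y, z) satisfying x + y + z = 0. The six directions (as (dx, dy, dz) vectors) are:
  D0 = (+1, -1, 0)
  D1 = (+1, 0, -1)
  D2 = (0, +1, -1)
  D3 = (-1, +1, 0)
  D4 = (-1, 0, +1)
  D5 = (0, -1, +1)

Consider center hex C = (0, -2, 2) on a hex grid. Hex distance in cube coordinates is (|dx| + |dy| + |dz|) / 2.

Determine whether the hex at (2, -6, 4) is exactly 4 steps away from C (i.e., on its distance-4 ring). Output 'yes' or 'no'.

Answer: yes

Derivation:
|px - cx| = |2 - 0| = 2
|py - cy| = |-6 - (-2)| = 4
|pz - cz| = |4 - 2| = 2
distance = (2+4+2)/2 = 8/2 = 4
radius = 4; distance == radius -> yes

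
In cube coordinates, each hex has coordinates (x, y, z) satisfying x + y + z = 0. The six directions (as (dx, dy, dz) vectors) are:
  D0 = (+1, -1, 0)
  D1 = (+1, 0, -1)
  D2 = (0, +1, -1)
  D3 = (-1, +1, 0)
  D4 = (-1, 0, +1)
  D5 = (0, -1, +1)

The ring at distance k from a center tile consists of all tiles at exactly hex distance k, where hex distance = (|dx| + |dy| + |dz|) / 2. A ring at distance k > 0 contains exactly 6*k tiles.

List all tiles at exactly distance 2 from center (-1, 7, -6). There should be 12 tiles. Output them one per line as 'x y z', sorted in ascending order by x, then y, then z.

Walk ring at distance 2 from (-1, 7, -6):
Start at center + D4*2 = (-3, 7, -4)
  hex 0: (-3, 7, -4)
  hex 1: (-2, 6, -4)
  hex 2: (-1, 5, -4)
  hex 3: (0, 5, -5)
  hex 4: (1, 5, -6)
  hex 5: (1, 6, -7)
  hex 6: (1, 7, -8)
  hex 7: (0, 8, -8)
  hex 8: (-1, 9, -8)
  hex 9: (-2, 9, -7)
  hex 10: (-3, 9, -6)
  hex 11: (-3, 8, -5)
Sorted: 12 hexes.

Answer: -3 7 -4
-3 8 -5
-3 9 -6
-2 6 -4
-2 9 -7
-1 5 -4
-1 9 -8
0 5 -5
0 8 -8
1 5 -6
1 6 -7
1 7 -8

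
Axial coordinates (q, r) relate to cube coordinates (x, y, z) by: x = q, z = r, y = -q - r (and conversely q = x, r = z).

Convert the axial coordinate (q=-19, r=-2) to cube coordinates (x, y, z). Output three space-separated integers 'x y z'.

x = q = -19
z = r = -2
y = -x - z = -(-19) - (-2) = 21

Answer: -19 21 -2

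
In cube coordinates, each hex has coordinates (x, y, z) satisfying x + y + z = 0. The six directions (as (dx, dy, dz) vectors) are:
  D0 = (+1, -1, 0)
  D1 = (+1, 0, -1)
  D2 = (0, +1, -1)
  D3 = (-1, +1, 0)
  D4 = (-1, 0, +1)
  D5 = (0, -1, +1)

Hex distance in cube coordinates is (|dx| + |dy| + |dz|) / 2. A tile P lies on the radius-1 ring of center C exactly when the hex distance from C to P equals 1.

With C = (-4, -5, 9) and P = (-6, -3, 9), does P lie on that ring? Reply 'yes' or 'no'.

Answer: no

Derivation:
|px - cx| = |-6 - (-4)| = 2
|py - cy| = |-3 - (-5)| = 2
|pz - cz| = |9 - 9| = 0
distance = (2+2+0)/2 = 4/2 = 2
radius = 1; distance != radius -> no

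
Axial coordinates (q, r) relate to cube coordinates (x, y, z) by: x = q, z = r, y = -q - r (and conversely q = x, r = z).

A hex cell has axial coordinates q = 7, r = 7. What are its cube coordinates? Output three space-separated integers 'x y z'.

Answer: 7 -14 7

Derivation:
x = q = 7
z = r = 7
y = -x - z = -(7) - (7) = -14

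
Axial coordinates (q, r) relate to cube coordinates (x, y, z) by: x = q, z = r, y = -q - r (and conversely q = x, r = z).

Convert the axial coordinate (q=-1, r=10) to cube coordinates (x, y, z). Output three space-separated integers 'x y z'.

Answer: -1 -9 10

Derivation:
x = q = -1
z = r = 10
y = -x - z = -(-1) - (10) = -9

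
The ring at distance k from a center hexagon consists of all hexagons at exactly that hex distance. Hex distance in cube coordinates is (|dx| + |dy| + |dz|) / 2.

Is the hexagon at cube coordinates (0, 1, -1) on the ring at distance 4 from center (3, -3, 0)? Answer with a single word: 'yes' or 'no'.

|px - cx| = |0 - 3| = 3
|py - cy| = |1 - (-3)| = 4
|pz - cz| = |-1 - 0| = 1
distance = (3+4+1)/2 = 8/2 = 4
radius = 4; distance == radius -> yes

Answer: yes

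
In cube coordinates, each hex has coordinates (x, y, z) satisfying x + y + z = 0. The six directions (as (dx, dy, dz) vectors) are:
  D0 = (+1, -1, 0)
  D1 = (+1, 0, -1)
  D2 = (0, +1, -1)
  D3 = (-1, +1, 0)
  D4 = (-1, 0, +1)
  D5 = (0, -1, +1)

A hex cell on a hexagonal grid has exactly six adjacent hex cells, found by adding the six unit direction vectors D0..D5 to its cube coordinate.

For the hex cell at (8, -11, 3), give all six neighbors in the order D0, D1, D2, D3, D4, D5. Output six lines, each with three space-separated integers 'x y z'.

Answer: 9 -12 3
9 -11 2
8 -10 2
7 -10 3
7 -11 4
8 -12 4

Derivation:
Center: (8, -11, 3). Add each direction:
  D0: (8, -11, 3) + (1, -1, 0) = (9, -12, 3)
  D1: (8, -11, 3) + (1, 0, -1) = (9, -11, 2)
  D2: (8, -11, 3) + (0, 1, -1) = (8, -10, 2)
  D3: (8, -11, 3) + (-1, 1, 0) = (7, -10, 3)
  D4: (8, -11, 3) + (-1, 0, 1) = (7, -11, 4)
  D5: (8, -11, 3) + (0, -1, 1) = (8, -12, 4)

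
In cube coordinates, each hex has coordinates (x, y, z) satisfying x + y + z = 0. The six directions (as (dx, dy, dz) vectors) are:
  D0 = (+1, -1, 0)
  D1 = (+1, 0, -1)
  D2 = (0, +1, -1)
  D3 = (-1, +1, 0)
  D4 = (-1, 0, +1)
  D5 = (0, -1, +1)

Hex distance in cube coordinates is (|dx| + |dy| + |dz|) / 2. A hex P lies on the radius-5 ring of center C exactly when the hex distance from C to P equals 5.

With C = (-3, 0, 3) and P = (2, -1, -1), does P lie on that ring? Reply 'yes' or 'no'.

Answer: yes

Derivation:
|px - cx| = |2 - (-3)| = 5
|py - cy| = |-1 - 0| = 1
|pz - cz| = |-1 - 3| = 4
distance = (5+1+4)/2 = 10/2 = 5
radius = 5; distance == radius -> yes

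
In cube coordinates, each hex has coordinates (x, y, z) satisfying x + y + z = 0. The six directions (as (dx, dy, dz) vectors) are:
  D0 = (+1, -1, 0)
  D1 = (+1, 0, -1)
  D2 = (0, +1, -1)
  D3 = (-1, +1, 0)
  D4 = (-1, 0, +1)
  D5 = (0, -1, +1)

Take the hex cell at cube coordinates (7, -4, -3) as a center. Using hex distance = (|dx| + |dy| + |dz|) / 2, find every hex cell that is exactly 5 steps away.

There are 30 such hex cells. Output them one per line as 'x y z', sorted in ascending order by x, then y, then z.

Answer: 2 -4 2
2 -3 1
2 -2 0
2 -1 -1
2 0 -2
2 1 -3
3 -5 2
3 1 -4
4 -6 2
4 1 -5
5 -7 2
5 1 -6
6 -8 2
6 1 -7
7 -9 2
7 1 -8
8 -9 1
8 0 -8
9 -9 0
9 -1 -8
10 -9 -1
10 -2 -8
11 -9 -2
11 -3 -8
12 -9 -3
12 -8 -4
12 -7 -5
12 -6 -6
12 -5 -7
12 -4 -8

Derivation:
Walk ring at distance 5 from (7, -4, -3):
Start at center + D4*5 = (2, -4, 2)
  hex 0: (2, -4, 2)
  hex 1: (3, -5, 2)
  hex 2: (4, -6, 2)
  hex 3: (5, -7, 2)
  hex 4: (6, -8, 2)
  hex 5: (7, -9, 2)
  hex 6: (8, -9, 1)
  hex 7: (9, -9, 0)
  hex 8: (10, -9, -1)
  hex 9: (11, -9, -2)
  hex 10: (12, -9, -3)
  hex 11: (12, -8, -4)
  hex 12: (12, -7, -5)
  hex 13: (12, -6, -6)
  hex 14: (12, -5, -7)
  hex 15: (12, -4, -8)
  hex 16: (11, -3, -8)
  hex 17: (10, -2, -8)
  hex 18: (9, -1, -8)
  hex 19: (8, 0, -8)
  hex 20: (7, 1, -8)
  hex 21: (6, 1, -7)
  hex 22: (5, 1, -6)
  hex 23: (4, 1, -5)
  hex 24: (3, 1, -4)
  hex 25: (2, 1, -3)
  hex 26: (2, 0, -2)
  hex 27: (2, -1, -1)
  hex 28: (2, -2, 0)
  hex 29: (2, -3, 1)
Sorted: 30 hexes.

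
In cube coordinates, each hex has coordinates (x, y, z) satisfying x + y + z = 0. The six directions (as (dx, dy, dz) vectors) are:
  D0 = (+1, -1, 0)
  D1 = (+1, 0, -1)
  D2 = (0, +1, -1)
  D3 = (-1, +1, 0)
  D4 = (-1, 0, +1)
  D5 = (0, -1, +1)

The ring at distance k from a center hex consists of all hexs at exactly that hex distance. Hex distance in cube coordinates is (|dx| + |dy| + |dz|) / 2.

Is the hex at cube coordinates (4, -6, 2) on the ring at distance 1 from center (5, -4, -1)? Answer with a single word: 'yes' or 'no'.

Answer: no

Derivation:
|px - cx| = |4 - 5| = 1
|py - cy| = |-6 - (-4)| = 2
|pz - cz| = |2 - (-1)| = 3
distance = (1+2+3)/2 = 6/2 = 3
radius = 1; distance != radius -> no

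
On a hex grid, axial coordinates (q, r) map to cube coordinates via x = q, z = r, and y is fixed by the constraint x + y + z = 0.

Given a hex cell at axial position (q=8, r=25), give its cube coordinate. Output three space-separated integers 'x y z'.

x = q = 8
z = r = 25
y = -x - z = -(8) - (25) = -33

Answer: 8 -33 25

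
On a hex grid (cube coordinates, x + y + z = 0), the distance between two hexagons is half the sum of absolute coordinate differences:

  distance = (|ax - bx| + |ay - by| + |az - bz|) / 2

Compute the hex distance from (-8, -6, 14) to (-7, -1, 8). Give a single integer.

Answer: 6

Derivation:
|ax - bx| = |-8 - (-7)| = 1
|ay - by| = |-6 - (-1)| = 5
|az - bz| = |14 - 8| = 6
distance = (1 + 5 + 6) / 2 = 12 / 2 = 6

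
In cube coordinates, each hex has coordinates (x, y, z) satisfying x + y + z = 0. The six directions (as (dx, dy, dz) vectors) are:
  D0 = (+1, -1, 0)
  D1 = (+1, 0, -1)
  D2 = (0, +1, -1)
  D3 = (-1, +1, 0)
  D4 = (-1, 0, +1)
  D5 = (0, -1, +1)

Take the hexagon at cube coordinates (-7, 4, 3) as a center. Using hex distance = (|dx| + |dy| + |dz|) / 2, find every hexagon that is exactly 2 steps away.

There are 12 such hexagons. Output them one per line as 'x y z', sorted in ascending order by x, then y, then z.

Answer: -9 4 5
-9 5 4
-9 6 3
-8 3 5
-8 6 2
-7 2 5
-7 6 1
-6 2 4
-6 5 1
-5 2 3
-5 3 2
-5 4 1

Derivation:
Walk ring at distance 2 from (-7, 4, 3):
Start at center + D4*2 = (-9, 4, 5)
  hex 0: (-9, 4, 5)
  hex 1: (-8, 3, 5)
  hex 2: (-7, 2, 5)
  hex 3: (-6, 2, 4)
  hex 4: (-5, 2, 3)
  hex 5: (-5, 3, 2)
  hex 6: (-5, 4, 1)
  hex 7: (-6, 5, 1)
  hex 8: (-7, 6, 1)
  hex 9: (-8, 6, 2)
  hex 10: (-9, 6, 3)
  hex 11: (-9, 5, 4)
Sorted: 12 hexes.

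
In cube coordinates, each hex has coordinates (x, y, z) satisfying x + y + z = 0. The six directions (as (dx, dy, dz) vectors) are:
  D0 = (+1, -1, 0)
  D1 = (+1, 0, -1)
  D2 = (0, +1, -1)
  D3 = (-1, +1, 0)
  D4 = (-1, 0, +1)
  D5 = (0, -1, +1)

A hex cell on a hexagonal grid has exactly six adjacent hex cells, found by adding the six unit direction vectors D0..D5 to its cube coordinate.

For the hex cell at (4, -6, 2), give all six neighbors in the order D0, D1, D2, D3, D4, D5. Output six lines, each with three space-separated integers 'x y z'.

Answer: 5 -7 2
5 -6 1
4 -5 1
3 -5 2
3 -6 3
4 -7 3

Derivation:
Center: (4, -6, 2). Add each direction:
  D0: (4, -6, 2) + (1, -1, 0) = (5, -7, 2)
  D1: (4, -6, 2) + (1, 0, -1) = (5, -6, 1)
  D2: (4, -6, 2) + (0, 1, -1) = (4, -5, 1)
  D3: (4, -6, 2) + (-1, 1, 0) = (3, -5, 2)
  D4: (4, -6, 2) + (-1, 0, 1) = (3, -6, 3)
  D5: (4, -6, 2) + (0, -1, 1) = (4, -7, 3)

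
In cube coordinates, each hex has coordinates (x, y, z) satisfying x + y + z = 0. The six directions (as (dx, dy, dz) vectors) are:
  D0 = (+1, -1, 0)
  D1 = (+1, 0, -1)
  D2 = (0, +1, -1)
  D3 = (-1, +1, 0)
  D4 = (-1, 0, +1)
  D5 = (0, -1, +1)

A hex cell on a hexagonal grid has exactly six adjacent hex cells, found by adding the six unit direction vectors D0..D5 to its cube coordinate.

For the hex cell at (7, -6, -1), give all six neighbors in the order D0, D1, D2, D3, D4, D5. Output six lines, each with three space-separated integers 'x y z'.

Center: (7, -6, -1). Add each direction:
  D0: (7, -6, -1) + (1, -1, 0) = (8, -7, -1)
  D1: (7, -6, -1) + (1, 0, -1) = (8, -6, -2)
  D2: (7, -6, -1) + (0, 1, -1) = (7, -5, -2)
  D3: (7, -6, -1) + (-1, 1, 0) = (6, -5, -1)
  D4: (7, -6, -1) + (-1, 0, 1) = (6, -6, 0)
  D5: (7, -6, -1) + (0, -1, 1) = (7, -7, 0)

Answer: 8 -7 -1
8 -6 -2
7 -5 -2
6 -5 -1
6 -6 0
7 -7 0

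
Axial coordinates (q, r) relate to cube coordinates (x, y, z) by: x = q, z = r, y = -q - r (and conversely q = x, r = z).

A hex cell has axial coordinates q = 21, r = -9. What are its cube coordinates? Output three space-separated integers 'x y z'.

Answer: 21 -12 -9

Derivation:
x = q = 21
z = r = -9
y = -x - z = -(21) - (-9) = -12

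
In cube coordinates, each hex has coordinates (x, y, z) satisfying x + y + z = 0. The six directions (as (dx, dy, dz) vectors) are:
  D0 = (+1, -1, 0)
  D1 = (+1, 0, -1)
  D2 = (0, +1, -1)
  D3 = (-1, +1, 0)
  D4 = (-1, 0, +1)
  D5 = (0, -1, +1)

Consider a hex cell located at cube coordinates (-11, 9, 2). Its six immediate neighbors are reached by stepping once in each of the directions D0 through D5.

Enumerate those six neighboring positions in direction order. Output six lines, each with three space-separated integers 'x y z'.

Answer: -10 8 2
-10 9 1
-11 10 1
-12 10 2
-12 9 3
-11 8 3

Derivation:
Center: (-11, 9, 2). Add each direction:
  D0: (-11, 9, 2) + (1, -1, 0) = (-10, 8, 2)
  D1: (-11, 9, 2) + (1, 0, -1) = (-10, 9, 1)
  D2: (-11, 9, 2) + (0, 1, -1) = (-11, 10, 1)
  D3: (-11, 9, 2) + (-1, 1, 0) = (-12, 10, 2)
  D4: (-11, 9, 2) + (-1, 0, 1) = (-12, 9, 3)
  D5: (-11, 9, 2) + (0, -1, 1) = (-11, 8, 3)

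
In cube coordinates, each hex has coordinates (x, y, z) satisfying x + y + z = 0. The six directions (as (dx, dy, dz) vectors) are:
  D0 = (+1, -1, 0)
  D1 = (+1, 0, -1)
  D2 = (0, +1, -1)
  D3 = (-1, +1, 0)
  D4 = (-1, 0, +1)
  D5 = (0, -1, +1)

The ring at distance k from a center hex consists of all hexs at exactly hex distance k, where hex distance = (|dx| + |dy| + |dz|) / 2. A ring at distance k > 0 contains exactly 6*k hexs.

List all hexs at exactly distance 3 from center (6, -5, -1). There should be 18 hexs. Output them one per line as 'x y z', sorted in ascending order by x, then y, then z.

Answer: 3 -5 2
3 -4 1
3 -3 0
3 -2 -1
4 -6 2
4 -2 -2
5 -7 2
5 -2 -3
6 -8 2
6 -2 -4
7 -8 1
7 -3 -4
8 -8 0
8 -4 -4
9 -8 -1
9 -7 -2
9 -6 -3
9 -5 -4

Derivation:
Walk ring at distance 3 from (6, -5, -1):
Start at center + D4*3 = (3, -5, 2)
  hex 0: (3, -5, 2)
  hex 1: (4, -6, 2)
  hex 2: (5, -7, 2)
  hex 3: (6, -8, 2)
  hex 4: (7, -8, 1)
  hex 5: (8, -8, 0)
  hex 6: (9, -8, -1)
  hex 7: (9, -7, -2)
  hex 8: (9, -6, -3)
  hex 9: (9, -5, -4)
  hex 10: (8, -4, -4)
  hex 11: (7, -3, -4)
  hex 12: (6, -2, -4)
  hex 13: (5, -2, -3)
  hex 14: (4, -2, -2)
  hex 15: (3, -2, -1)
  hex 16: (3, -3, 0)
  hex 17: (3, -4, 1)
Sorted: 18 hexes.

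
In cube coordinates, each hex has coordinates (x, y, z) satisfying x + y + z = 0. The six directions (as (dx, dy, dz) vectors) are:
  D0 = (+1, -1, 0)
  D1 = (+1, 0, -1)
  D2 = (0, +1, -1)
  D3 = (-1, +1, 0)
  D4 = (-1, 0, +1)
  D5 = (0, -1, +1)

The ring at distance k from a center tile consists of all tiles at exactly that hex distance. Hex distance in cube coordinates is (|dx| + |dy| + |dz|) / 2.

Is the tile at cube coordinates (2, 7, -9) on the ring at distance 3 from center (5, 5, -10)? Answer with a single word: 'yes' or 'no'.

Answer: yes

Derivation:
|px - cx| = |2 - 5| = 3
|py - cy| = |7 - 5| = 2
|pz - cz| = |-9 - (-10)| = 1
distance = (3+2+1)/2 = 6/2 = 3
radius = 3; distance == radius -> yes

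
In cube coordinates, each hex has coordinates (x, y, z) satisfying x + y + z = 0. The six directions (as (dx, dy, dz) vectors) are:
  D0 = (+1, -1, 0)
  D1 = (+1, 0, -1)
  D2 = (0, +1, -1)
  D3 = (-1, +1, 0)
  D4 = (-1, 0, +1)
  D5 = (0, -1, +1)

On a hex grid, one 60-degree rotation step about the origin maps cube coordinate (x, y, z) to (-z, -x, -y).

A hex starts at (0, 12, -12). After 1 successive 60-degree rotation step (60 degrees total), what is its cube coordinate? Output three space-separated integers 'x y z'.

Start: (0, 12, -12)
Step 1: (0, 12, -12) -> (-(-12), -(0), -(12)) = (12, 0, -12)

Answer: 12 0 -12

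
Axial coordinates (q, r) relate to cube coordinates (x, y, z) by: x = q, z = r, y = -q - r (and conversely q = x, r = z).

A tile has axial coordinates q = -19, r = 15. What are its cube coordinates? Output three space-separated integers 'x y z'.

Answer: -19 4 15

Derivation:
x = q = -19
z = r = 15
y = -x - z = -(-19) - (15) = 4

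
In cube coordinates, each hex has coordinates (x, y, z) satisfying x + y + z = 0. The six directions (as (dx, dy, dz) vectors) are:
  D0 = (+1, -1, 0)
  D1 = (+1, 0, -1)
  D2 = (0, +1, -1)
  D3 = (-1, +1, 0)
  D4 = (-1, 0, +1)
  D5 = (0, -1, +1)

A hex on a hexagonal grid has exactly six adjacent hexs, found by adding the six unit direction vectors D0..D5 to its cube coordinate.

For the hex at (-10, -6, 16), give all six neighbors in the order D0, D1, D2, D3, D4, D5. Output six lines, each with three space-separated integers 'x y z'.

Answer: -9 -7 16
-9 -6 15
-10 -5 15
-11 -5 16
-11 -6 17
-10 -7 17

Derivation:
Center: (-10, -6, 16). Add each direction:
  D0: (-10, -6, 16) + (1, -1, 0) = (-9, -7, 16)
  D1: (-10, -6, 16) + (1, 0, -1) = (-9, -6, 15)
  D2: (-10, -6, 16) + (0, 1, -1) = (-10, -5, 15)
  D3: (-10, -6, 16) + (-1, 1, 0) = (-11, -5, 16)
  D4: (-10, -6, 16) + (-1, 0, 1) = (-11, -6, 17)
  D5: (-10, -6, 16) + (0, -1, 1) = (-10, -7, 17)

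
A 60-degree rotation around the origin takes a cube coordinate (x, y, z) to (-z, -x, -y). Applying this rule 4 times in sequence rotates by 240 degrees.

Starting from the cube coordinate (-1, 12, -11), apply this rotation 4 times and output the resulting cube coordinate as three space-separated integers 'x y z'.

Start: (-1, 12, -11)
Step 1: (-1, 12, -11) -> (-(-11), -(-1), -(12)) = (11, 1, -12)
Step 2: (11, 1, -12) -> (-(-12), -(11), -(1)) = (12, -11, -1)
Step 3: (12, -11, -1) -> (-(-1), -(12), -(-11)) = (1, -12, 11)
Step 4: (1, -12, 11) -> (-(11), -(1), -(-12)) = (-11, -1, 12)

Answer: -11 -1 12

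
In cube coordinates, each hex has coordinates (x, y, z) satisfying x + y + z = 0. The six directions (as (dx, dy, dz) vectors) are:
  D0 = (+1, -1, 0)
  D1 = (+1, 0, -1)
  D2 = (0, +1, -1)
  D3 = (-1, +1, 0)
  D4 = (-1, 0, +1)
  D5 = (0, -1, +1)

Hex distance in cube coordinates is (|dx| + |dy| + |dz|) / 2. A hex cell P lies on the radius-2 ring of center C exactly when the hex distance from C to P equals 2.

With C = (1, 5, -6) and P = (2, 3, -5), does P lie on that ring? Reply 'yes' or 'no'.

|px - cx| = |2 - 1| = 1
|py - cy| = |3 - 5| = 2
|pz - cz| = |-5 - (-6)| = 1
distance = (1+2+1)/2 = 4/2 = 2
radius = 2; distance == radius -> yes

Answer: yes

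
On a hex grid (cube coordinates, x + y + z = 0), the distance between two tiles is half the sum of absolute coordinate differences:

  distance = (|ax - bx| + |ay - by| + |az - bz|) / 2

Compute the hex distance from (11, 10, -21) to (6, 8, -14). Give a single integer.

Answer: 7

Derivation:
|ax - bx| = |11 - 6| = 5
|ay - by| = |10 - 8| = 2
|az - bz| = |-21 - (-14)| = 7
distance = (5 + 2 + 7) / 2 = 14 / 2 = 7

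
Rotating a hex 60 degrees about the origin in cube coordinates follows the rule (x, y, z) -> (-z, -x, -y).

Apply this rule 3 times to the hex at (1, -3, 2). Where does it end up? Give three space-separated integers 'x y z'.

Answer: -1 3 -2

Derivation:
Start: (1, -3, 2)
Step 1: (1, -3, 2) -> (-(2), -(1), -(-3)) = (-2, -1, 3)
Step 2: (-2, -1, 3) -> (-(3), -(-2), -(-1)) = (-3, 2, 1)
Step 3: (-3, 2, 1) -> (-(1), -(-3), -(2)) = (-1, 3, -2)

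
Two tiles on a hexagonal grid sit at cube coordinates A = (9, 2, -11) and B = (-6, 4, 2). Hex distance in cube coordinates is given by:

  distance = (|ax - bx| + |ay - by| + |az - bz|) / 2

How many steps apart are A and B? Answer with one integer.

|ax - bx| = |9 - (-6)| = 15
|ay - by| = |2 - 4| = 2
|az - bz| = |-11 - 2| = 13
distance = (15 + 2 + 13) / 2 = 30 / 2 = 15

Answer: 15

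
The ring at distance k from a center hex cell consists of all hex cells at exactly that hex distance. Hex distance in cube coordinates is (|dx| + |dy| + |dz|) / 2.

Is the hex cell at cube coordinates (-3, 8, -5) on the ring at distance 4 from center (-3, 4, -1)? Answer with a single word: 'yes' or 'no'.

Answer: yes

Derivation:
|px - cx| = |-3 - (-3)| = 0
|py - cy| = |8 - 4| = 4
|pz - cz| = |-5 - (-1)| = 4
distance = (0+4+4)/2 = 8/2 = 4
radius = 4; distance == radius -> yes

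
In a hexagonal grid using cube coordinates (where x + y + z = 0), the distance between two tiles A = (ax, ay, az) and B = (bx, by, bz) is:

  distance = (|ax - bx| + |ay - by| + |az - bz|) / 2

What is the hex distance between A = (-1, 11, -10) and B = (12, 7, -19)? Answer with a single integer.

|ax - bx| = |-1 - 12| = 13
|ay - by| = |11 - 7| = 4
|az - bz| = |-10 - (-19)| = 9
distance = (13 + 4 + 9) / 2 = 26 / 2 = 13

Answer: 13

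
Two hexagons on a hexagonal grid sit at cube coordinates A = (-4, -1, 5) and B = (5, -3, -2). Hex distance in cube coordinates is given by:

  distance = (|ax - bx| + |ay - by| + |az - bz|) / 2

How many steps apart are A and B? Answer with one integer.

Answer: 9

Derivation:
|ax - bx| = |-4 - 5| = 9
|ay - by| = |-1 - (-3)| = 2
|az - bz| = |5 - (-2)| = 7
distance = (9 + 2 + 7) / 2 = 18 / 2 = 9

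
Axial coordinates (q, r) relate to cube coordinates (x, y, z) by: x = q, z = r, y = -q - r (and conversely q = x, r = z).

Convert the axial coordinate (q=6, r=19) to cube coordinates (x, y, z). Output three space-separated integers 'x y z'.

x = q = 6
z = r = 19
y = -x - z = -(6) - (19) = -25

Answer: 6 -25 19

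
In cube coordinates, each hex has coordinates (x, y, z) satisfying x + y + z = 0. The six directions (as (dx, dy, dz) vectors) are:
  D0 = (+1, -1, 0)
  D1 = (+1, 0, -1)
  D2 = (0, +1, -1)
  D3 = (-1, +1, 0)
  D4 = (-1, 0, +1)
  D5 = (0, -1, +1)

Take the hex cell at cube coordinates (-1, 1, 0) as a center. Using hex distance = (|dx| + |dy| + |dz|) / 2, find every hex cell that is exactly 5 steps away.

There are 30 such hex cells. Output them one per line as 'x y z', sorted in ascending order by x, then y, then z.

Answer: -6 1 5
-6 2 4
-6 3 3
-6 4 2
-6 5 1
-6 6 0
-5 0 5
-5 6 -1
-4 -1 5
-4 6 -2
-3 -2 5
-3 6 -3
-2 -3 5
-2 6 -4
-1 -4 5
-1 6 -5
0 -4 4
0 5 -5
1 -4 3
1 4 -5
2 -4 2
2 3 -5
3 -4 1
3 2 -5
4 -4 0
4 -3 -1
4 -2 -2
4 -1 -3
4 0 -4
4 1 -5

Derivation:
Walk ring at distance 5 from (-1, 1, 0):
Start at center + D4*5 = (-6, 1, 5)
  hex 0: (-6, 1, 5)
  hex 1: (-5, 0, 5)
  hex 2: (-4, -1, 5)
  hex 3: (-3, -2, 5)
  hex 4: (-2, -3, 5)
  hex 5: (-1, -4, 5)
  hex 6: (0, -4, 4)
  hex 7: (1, -4, 3)
  hex 8: (2, -4, 2)
  hex 9: (3, -4, 1)
  hex 10: (4, -4, 0)
  hex 11: (4, -3, -1)
  hex 12: (4, -2, -2)
  hex 13: (4, -1, -3)
  hex 14: (4, 0, -4)
  hex 15: (4, 1, -5)
  hex 16: (3, 2, -5)
  hex 17: (2, 3, -5)
  hex 18: (1, 4, -5)
  hex 19: (0, 5, -5)
  hex 20: (-1, 6, -5)
  hex 21: (-2, 6, -4)
  hex 22: (-3, 6, -3)
  hex 23: (-4, 6, -2)
  hex 24: (-5, 6, -1)
  hex 25: (-6, 6, 0)
  hex 26: (-6, 5, 1)
  hex 27: (-6, 4, 2)
  hex 28: (-6, 3, 3)
  hex 29: (-6, 2, 4)
Sorted: 30 hexes.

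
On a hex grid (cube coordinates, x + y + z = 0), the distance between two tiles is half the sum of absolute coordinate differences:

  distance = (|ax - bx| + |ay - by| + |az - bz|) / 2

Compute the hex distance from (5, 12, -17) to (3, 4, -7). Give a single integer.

|ax - bx| = |5 - 3| = 2
|ay - by| = |12 - 4| = 8
|az - bz| = |-17 - (-7)| = 10
distance = (2 + 8 + 10) / 2 = 20 / 2 = 10

Answer: 10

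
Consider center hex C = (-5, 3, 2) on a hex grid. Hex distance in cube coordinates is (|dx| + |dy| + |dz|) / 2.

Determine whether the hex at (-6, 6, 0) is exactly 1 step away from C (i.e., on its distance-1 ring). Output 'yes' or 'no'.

|px - cx| = |-6 - (-5)| = 1
|py - cy| = |6 - 3| = 3
|pz - cz| = |0 - 2| = 2
distance = (1+3+2)/2 = 6/2 = 3
radius = 1; distance != radius -> no

Answer: no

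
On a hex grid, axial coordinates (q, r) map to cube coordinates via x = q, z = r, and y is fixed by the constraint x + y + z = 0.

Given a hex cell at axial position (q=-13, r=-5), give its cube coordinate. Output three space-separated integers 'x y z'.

Answer: -13 18 -5

Derivation:
x = q = -13
z = r = -5
y = -x - z = -(-13) - (-5) = 18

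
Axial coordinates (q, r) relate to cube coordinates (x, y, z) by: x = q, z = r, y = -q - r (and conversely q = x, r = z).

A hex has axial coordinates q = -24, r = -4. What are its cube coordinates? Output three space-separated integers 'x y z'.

Answer: -24 28 -4

Derivation:
x = q = -24
z = r = -4
y = -x - z = -(-24) - (-4) = 28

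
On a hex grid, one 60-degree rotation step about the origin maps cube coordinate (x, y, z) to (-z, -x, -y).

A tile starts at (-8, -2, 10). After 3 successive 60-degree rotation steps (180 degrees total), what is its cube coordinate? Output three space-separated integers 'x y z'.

Start: (-8, -2, 10)
Step 1: (-8, -2, 10) -> (-(10), -(-8), -(-2)) = (-10, 8, 2)
Step 2: (-10, 8, 2) -> (-(2), -(-10), -(8)) = (-2, 10, -8)
Step 3: (-2, 10, -8) -> (-(-8), -(-2), -(10)) = (8, 2, -10)

Answer: 8 2 -10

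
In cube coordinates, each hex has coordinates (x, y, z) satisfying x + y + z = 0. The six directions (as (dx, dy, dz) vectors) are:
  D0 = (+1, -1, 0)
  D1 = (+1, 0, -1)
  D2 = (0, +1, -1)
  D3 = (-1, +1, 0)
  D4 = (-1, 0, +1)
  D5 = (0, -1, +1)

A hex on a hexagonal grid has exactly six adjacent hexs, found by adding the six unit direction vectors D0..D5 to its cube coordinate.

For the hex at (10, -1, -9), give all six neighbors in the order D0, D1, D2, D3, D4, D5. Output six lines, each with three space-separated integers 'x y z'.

Answer: 11 -2 -9
11 -1 -10
10 0 -10
9 0 -9
9 -1 -8
10 -2 -8

Derivation:
Center: (10, -1, -9). Add each direction:
  D0: (10, -1, -9) + (1, -1, 0) = (11, -2, -9)
  D1: (10, -1, -9) + (1, 0, -1) = (11, -1, -10)
  D2: (10, -1, -9) + (0, 1, -1) = (10, 0, -10)
  D3: (10, -1, -9) + (-1, 1, 0) = (9, 0, -9)
  D4: (10, -1, -9) + (-1, 0, 1) = (9, -1, -8)
  D5: (10, -1, -9) + (0, -1, 1) = (10, -2, -8)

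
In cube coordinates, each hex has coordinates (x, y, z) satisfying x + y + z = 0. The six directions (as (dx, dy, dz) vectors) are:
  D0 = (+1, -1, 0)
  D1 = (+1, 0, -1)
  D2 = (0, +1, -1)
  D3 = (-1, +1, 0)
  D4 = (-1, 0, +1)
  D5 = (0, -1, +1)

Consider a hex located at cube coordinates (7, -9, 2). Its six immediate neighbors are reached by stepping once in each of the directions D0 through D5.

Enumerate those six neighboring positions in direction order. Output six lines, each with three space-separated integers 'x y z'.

Answer: 8 -10 2
8 -9 1
7 -8 1
6 -8 2
6 -9 3
7 -10 3

Derivation:
Center: (7, -9, 2). Add each direction:
  D0: (7, -9, 2) + (1, -1, 0) = (8, -10, 2)
  D1: (7, -9, 2) + (1, 0, -1) = (8, -9, 1)
  D2: (7, -9, 2) + (0, 1, -1) = (7, -8, 1)
  D3: (7, -9, 2) + (-1, 1, 0) = (6, -8, 2)
  D4: (7, -9, 2) + (-1, 0, 1) = (6, -9, 3)
  D5: (7, -9, 2) + (0, -1, 1) = (7, -10, 3)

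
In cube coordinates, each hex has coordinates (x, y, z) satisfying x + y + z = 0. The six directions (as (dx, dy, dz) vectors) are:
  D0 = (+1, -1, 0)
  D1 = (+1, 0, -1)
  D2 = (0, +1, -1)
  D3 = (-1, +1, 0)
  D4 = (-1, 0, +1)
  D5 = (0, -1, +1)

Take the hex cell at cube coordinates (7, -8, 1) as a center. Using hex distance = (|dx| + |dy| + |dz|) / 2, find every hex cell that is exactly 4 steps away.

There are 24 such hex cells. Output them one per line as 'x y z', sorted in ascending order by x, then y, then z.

Answer: 3 -8 5
3 -7 4
3 -6 3
3 -5 2
3 -4 1
4 -9 5
4 -4 0
5 -10 5
5 -4 -1
6 -11 5
6 -4 -2
7 -12 5
7 -4 -3
8 -12 4
8 -5 -3
9 -12 3
9 -6 -3
10 -12 2
10 -7 -3
11 -12 1
11 -11 0
11 -10 -1
11 -9 -2
11 -8 -3

Derivation:
Walk ring at distance 4 from (7, -8, 1):
Start at center + D4*4 = (3, -8, 5)
  hex 0: (3, -8, 5)
  hex 1: (4, -9, 5)
  hex 2: (5, -10, 5)
  hex 3: (6, -11, 5)
  hex 4: (7, -12, 5)
  hex 5: (8, -12, 4)
  hex 6: (9, -12, 3)
  hex 7: (10, -12, 2)
  hex 8: (11, -12, 1)
  hex 9: (11, -11, 0)
  hex 10: (11, -10, -1)
  hex 11: (11, -9, -2)
  hex 12: (11, -8, -3)
  hex 13: (10, -7, -3)
  hex 14: (9, -6, -3)
  hex 15: (8, -5, -3)
  hex 16: (7, -4, -3)
  hex 17: (6, -4, -2)
  hex 18: (5, -4, -1)
  hex 19: (4, -4, 0)
  hex 20: (3, -4, 1)
  hex 21: (3, -5, 2)
  hex 22: (3, -6, 3)
  hex 23: (3, -7, 4)
Sorted: 24 hexes.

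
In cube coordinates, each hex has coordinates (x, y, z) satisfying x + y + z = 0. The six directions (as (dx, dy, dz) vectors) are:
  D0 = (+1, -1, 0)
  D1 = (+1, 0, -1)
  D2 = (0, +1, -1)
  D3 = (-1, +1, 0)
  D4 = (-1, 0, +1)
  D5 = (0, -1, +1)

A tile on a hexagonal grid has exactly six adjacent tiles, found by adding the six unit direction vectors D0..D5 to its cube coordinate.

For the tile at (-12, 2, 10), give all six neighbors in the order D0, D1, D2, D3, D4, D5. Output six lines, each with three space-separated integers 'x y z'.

Answer: -11 1 10
-11 2 9
-12 3 9
-13 3 10
-13 2 11
-12 1 11

Derivation:
Center: (-12, 2, 10). Add each direction:
  D0: (-12, 2, 10) + (1, -1, 0) = (-11, 1, 10)
  D1: (-12, 2, 10) + (1, 0, -1) = (-11, 2, 9)
  D2: (-12, 2, 10) + (0, 1, -1) = (-12, 3, 9)
  D3: (-12, 2, 10) + (-1, 1, 0) = (-13, 3, 10)
  D4: (-12, 2, 10) + (-1, 0, 1) = (-13, 2, 11)
  D5: (-12, 2, 10) + (0, -1, 1) = (-12, 1, 11)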